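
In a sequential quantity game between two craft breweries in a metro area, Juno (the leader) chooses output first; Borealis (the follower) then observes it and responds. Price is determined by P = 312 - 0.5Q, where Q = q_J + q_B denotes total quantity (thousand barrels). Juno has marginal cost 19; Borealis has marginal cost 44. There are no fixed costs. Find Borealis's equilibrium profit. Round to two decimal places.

Solve by backward induction. Given q_J, the follower Borealis maximises π_B = (312 - (1/2)q_J - (1/2)q_B)q_B - 44q_B.
∂π_B/∂q_B = 268 - (1/2)q_J - q_B = 0 gives the reaction function q_B = (268 - (1/2)q_J).
Juno substitutes q_B(q_J) into its own profit: π_J = q_J(312 - (1/2)q_J - (268 - (1/2)q_J)/2) - 19q_J = (178 - (1/4)q_J)q_J - 19q_J.
The leader's first-order condition 159 - (1/2)q_J = 0 yields q_J = 318.
Then q_B = (268 - (1/2)·318) = 109.
Price P = 312 - (1/2)·427 = 197/2.
Borealis's profit: (197/2 - 44)·109 = 5940.5000.

5940.50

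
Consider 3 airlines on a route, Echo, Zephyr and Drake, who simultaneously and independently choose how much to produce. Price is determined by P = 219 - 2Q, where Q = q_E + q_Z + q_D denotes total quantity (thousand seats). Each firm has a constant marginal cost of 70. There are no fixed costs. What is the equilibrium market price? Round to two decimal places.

107.25

A representative firm's profit is π_i = q_i(219 - 2Q) - 70q_i.
First-order condition (treating rivals' output as given): 149 - 4q_i - 2·Σ_{j≠i} q_j = 0.
With identical firms every q_j equals q_i, so Σ_{j≠i} q_j = 2q_i and 149 = 8q_i, giving q_i = 149/8.
Total output Q = 447/8, so price P = 219 - 2·(447/8) = 429/4.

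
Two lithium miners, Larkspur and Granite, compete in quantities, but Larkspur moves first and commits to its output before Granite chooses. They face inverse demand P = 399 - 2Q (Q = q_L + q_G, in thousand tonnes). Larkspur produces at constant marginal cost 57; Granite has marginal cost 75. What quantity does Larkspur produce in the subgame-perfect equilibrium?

90

Solve by backward induction. Given q_L, the follower Granite maximises π_G = (399 - 2q_L - 2q_G)q_G - 75q_G.
Follower FOC: 324 - 2q_L - 4q_G = 0, so q_G(q_L) = (324 - 2q_L)/4.
Larkspur substitutes q_G(q_L) into its own profit: π_L = q_L(399 - 2q_L - (324 - 2q_L)/2) - 57q_L = (237 - q_L)q_L - 57q_L.
Leader FOC: 180 - 2q_L = 0, so q_L = 90.
Then q_G = (324 - 2·90)/4 = 36.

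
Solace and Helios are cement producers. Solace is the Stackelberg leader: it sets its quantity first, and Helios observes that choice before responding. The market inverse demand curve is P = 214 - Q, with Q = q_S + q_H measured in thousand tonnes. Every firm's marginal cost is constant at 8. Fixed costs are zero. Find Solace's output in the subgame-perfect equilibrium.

Solve by backward induction. Given q_S, the follower Helios maximises π_H = (214 - q_S - q_H)q_H - 8q_H.
Setting the follower's marginal profit to zero, 206 - q_S - 2q_H = 0, i.e. q_H = (206 - q_S)/2.
The leader anticipates this reaction. Substituting into P = 214 - Q gives P = 111 - (1/2)q_S, so π_S = (111 - (1/2)q_S)q_S - 8q_S.
Leader FOC: 103 - q_S = 0, so q_S = 103.
Then q_H = (206 - 103)/2 = 103/2.

103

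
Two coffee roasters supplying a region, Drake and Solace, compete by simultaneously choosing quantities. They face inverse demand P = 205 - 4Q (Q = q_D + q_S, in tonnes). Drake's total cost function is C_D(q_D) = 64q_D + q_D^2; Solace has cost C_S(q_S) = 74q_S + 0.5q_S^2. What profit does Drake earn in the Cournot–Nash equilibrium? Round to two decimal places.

506.78

Drake's profit: π_D = (205 - 4Q)q_D - (64q_D + q_D²). Setting ∂π_D/∂q_D = 0: 141 - 10q_D - 4(q_S) = 0.
Solace's first-order condition: 131 - 9q_S - 4(q_D) = 0.
Best responses: q_D = (141 - 4q_S)/10, q_S = (131 - 4q_D)/9.
Substituting one into the other gives q_D = 745/74 and q_S = 373/37.
Price P = 205 - 4·(1491/74) = 124.4054.
Drake's profit: 124.4054·(745/74) - 64·(745/74) - (745/74)² = 506.7796.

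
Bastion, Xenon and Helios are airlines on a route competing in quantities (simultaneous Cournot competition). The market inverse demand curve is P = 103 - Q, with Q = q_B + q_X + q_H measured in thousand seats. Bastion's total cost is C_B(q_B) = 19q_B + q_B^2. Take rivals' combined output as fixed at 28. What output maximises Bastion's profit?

With rivals' combined output fixed at 28, Bastion's profit is π_B = (103 - 28 - q_B)q_B - (19q_B + q_B²) = (75 - q_B)q_B - (19q_B + q_B²).
∂π_B/∂q_B = 56 - 4q_B = 0, so q_B = 14.

14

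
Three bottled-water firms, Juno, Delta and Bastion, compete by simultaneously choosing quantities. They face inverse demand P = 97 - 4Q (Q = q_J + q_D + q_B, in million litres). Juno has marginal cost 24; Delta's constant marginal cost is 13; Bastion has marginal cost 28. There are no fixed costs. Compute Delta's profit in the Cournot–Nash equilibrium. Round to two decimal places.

Juno's profit: π_J = (97 - 4Q)q_J - (24q_J). Setting ∂π_J/∂q_J = 0: 73 - 8q_J - 4(q_D + q_B) = 0.
Delta's first-order condition: 84 - 8q_D - 4(q_J + q_B) = 0.
Bastion's profit: π_B = (97 - 4Q)q_B - (28q_B). Setting ∂π_B/∂q_B = 0: 69 - 8q_B - 4(q_J + q_D) = 0.
Adding the 3 conditions: 226 − 8Q − 8Q = 0, i.e. Q = 113/8.
Back-substituting: q_J = (73 − 113/2)/4 = 33/8, q_D = (84 − 113/2)/4 = 55/8, q_B = (69 − 113/2)/4 = 25/8.
Price P = 97 - 4·(113/8) = 81/2.
Delta's profit: (81/2 - 13)·(55/8) = 189.0625.

189.06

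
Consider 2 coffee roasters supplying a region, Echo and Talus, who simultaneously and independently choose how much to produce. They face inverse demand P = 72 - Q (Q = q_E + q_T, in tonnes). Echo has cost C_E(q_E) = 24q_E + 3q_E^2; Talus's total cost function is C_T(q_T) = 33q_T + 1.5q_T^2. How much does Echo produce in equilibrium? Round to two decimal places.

5.15

Echo's profit: π_E = (72 - Q)q_E - (24q_E + 3q_E²). Setting ∂π_E/∂q_E = 0: 48 - 8q_E - (q_T) = 0.
Talus's profit: π_T = (72 - Q)q_T - (33q_T + (3/2)q_T²). Setting ∂π_T/∂q_T = 0: 39 - 5q_T - (q_E) = 0.
Best responses: q_E = (48 - q_T)/8, q_T = (39 - q_E)/5.
Substituting one into the other gives q_E = 67/13 and q_T = 88/13.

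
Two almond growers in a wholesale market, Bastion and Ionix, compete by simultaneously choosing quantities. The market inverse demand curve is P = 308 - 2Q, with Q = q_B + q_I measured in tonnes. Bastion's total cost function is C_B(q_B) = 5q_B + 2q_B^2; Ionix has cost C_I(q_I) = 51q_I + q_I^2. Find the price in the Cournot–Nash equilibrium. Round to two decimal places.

Bastion's profit: π_B = (308 - 2Q)q_B - (5q_B + 2q_B²). Setting ∂π_B/∂q_B = 0: 303 - 8q_B - 2(q_I) = 0.
Ionix's first-order condition: 257 - 6q_I - 2(q_B) = 0.
Rearranging gives the reaction functions q_B = (303 - 2q_I)/8 and q_I = (257 - 2q_B)/6.
Solving the pair: q_B = 326/11, q_I = 725/22.
Total output Q = 1377/22, so price P = 308 - 2·(1377/22) = 182.8182.

182.82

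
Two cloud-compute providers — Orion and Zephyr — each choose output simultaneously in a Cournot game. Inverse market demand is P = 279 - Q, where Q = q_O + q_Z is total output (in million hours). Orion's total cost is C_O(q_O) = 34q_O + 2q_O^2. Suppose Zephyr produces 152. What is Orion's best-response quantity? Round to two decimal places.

With the rival's output fixed at 152, Orion's profit is π_O = (279 - 152 - q_O)q_O - (34q_O + 2q_O²) = (127 - q_O)q_O - (34q_O + 2q_O²).
∂π_O/∂q_O = 93 - 6q_O = 0, so q_O = 31/2.

15.50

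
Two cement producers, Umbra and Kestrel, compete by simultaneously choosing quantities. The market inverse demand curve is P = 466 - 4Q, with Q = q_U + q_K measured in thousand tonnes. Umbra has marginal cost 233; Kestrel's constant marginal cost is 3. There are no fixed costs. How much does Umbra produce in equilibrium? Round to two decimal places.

Umbra's profit: π_U = (466 - 4Q)q_U - (233q_U). Setting ∂π_U/∂q_U = 0: 233 - 8q_U - 4(q_K) = 0.
Kestrel's profit: π_K = (466 - 4Q)q_K - (3q_K). Setting ∂π_K/∂q_K = 0: 463 - 8q_K - 4(q_U) = 0.
So q_U = (233 - 4q_K)/8 and q_K = (463 - 4q_U)/8.
Solving the pair: q_U = 1/4, q_K = 231/4.

0.25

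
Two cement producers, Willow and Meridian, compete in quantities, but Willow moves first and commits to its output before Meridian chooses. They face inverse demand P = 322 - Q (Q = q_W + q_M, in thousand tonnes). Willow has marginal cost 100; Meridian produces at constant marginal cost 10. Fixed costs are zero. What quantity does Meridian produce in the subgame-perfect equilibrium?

123

Solve by backward induction. Given q_W, the follower Meridian maximises π_M = (322 - q_W - q_M)q_M - 10q_M.
∂π_M/∂q_M = 312 - q_W - 2q_M = 0 gives the reaction function q_M = (312 - q_W)/2.
Willow substitutes q_M(q_W) into its own profit: π_W = q_W(322 - q_W - (312 - q_W)/2) - 100q_W = (166 - (1/2)q_W)q_W - 100q_W.
The leader's first-order condition 66 - q_W = 0 yields q_W = 66.
Then q_M = (312 - 66)/2 = 123.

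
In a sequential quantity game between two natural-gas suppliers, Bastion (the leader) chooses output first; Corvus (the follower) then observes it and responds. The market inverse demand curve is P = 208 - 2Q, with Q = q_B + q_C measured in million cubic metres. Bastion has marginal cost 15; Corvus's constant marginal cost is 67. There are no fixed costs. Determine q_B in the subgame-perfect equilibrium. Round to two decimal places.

61.25

Solve by backward induction. Given q_B, the follower Corvus maximises π_C = (208 - 2q_B - 2q_C)q_C - 67q_C.
Setting the follower's marginal profit to zero, 141 - 2q_B - 4q_C = 0, i.e. q_C = (141 - 2q_B)/4.
Bastion substitutes q_C(q_B) into its own profit: π_B = q_B(208 - 2q_B - (141 - 2q_B)/2) - 15q_B = (275/2 - q_B)q_B - 15q_B.
The leader's first-order condition 245/2 - 2q_B = 0 yields q_B = 245/4.
Then q_C = (141 - 2·(245/4))/4 = 37/8.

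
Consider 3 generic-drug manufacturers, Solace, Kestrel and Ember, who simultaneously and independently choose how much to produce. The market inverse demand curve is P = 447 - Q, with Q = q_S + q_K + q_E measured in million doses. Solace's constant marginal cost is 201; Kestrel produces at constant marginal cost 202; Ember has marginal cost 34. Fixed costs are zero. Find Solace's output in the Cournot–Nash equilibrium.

Solace's profit: π_S = (447 - Q)q_S - (201q_S). Setting ∂π_S/∂q_S = 0: 246 - 2q_S - (q_K + q_E) = 0.
Kestrel's profit: π_K = (447 - Q)q_K - (202q_K). Setting ∂π_K/∂q_K = 0: 245 - 2q_K - (q_S + q_E) = 0.
Ember's profit: π_E = (447 - Q)q_E - (34q_E). Setting ∂π_E/∂q_E = 0: 413 - 2q_E - (q_S + q_K) = 0.
Adding the 3 first-order conditions: 904 − 4Q = 0, so Q = 226.
Back-substituting: q_S = (246 − 226) = 20, q_K = (245 − 226) = 19, q_E = (413 − 226) = 187.

20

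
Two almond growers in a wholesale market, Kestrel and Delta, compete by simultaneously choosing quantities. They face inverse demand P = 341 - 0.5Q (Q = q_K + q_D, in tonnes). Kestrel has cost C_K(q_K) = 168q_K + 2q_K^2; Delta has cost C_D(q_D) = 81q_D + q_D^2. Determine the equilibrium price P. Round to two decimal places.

Kestrel's profit: π_K = (341 - 0.5Q)q_K - (168q_K + 2q_K²). Setting ∂π_K/∂q_K = 0: 173 - 5q_K - (1/2)(q_D) = 0.
Delta's first-order condition: 260 - 3q_D - (1/2)(q_K) = 0.
Rearranging gives the reaction functions q_K = (173 - (1/2)q_D)/5 and q_D = (260 - (1/2)q_K)/3.
Solving the pair: q_K = 1556/59, q_D = 82.2712.
Total output Q = 108.6441, so price P = 341 - (1/2)·108.6441 = 286.6780.

286.68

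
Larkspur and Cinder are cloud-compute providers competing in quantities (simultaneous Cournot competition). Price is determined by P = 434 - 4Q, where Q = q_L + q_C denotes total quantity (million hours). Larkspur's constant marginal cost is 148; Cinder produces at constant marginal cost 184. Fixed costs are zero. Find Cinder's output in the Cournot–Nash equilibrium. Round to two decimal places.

17.83

Larkspur's profit: π_L = (434 - 4Q)q_L - (148q_L). Setting ∂π_L/∂q_L = 0: 286 - 8q_L - 4(q_C) = 0.
Cinder's first-order condition: 250 - 8q_C - 4(q_L) = 0.
Best responses: q_L = (286 - 4q_C)/8, q_C = (250 - 4q_L)/8.
Solving the pair: q_L = 161/6, q_C = 107/6.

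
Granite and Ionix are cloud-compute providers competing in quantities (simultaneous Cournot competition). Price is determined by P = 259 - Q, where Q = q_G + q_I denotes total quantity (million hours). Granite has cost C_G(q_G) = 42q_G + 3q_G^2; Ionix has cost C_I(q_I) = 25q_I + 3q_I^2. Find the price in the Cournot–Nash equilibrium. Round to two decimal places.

208.89

Granite's profit: π_G = (259 - Q)q_G - (42q_G + 3q_G²). Setting ∂π_G/∂q_G = 0: 217 - 8q_G - (q_I) = 0.
Ionix's profit: π_I = (259 - Q)q_I - (25q_I + 3q_I²). Setting ∂π_I/∂q_I = 0: 234 - 8q_I - (q_G) = 0.
Best responses: q_G = (217 - q_I)/8, q_I = (234 - q_G)/8.
Substituting one into the other gives q_G = 1502/63 and q_I = 1655/63.
Total output Q = 451/9, so price P = 259 - 451/9 = 1880/9.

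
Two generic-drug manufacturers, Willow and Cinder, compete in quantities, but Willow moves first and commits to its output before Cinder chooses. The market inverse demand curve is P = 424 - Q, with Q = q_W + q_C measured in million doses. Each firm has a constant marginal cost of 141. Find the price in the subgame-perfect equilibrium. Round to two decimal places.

The follower Cinder best-responds to any q_W: π_C = (424 - Q)q_C - 141q_C.
∂π_C/∂q_C = 283 - q_W - 2q_C = 0 gives the reaction function q_C = (283 - q_W)/2.
The leader anticipates this reaction. Substituting into P = 424 - Q gives P = 565/2 - (1/2)q_W, so π_W = (565/2 - (1/2)q_W)q_W - 141q_W.
Maximising: ∂π_W/∂q_W = 283/2 - q_W = 0, giving q_W = 283/2.
Then q_C = (283 - 283/2)/2 = 283/4.
Total output Q = 849/4, so price P = 424 - 849/4 = 847/4.

211.75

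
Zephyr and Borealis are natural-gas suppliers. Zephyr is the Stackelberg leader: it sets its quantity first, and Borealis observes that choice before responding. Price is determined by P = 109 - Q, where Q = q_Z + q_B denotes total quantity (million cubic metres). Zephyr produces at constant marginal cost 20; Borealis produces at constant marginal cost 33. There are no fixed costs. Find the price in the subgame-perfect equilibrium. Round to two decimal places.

Solve by backward induction. Given q_Z, the follower Borealis maximises π_B = (109 - q_Z - q_B)q_B - 33q_B.
∂π_B/∂q_B = 76 - q_Z - 2q_B = 0 gives the reaction function q_B = (76 - q_Z)/2.
Zephyr substitutes q_B(q_Z) into its own profit: π_Z = q_Z(109 - q_Z - (76 - q_Z)/2) - 20q_Z = (71 - (1/2)q_Z)q_Z - 20q_Z.
Maximising: ∂π_Z/∂q_Z = 51 - q_Z = 0, giving q_Z = 51.
Then q_B = (76 - 51)/2 = 25/2.
Total output Q = 127/2, so price P = 109 - 127/2 = 91/2.

45.50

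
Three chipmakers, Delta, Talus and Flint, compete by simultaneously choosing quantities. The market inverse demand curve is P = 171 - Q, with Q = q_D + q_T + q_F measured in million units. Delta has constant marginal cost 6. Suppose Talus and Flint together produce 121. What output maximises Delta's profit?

With rivals' combined output fixed at 121, Delta's profit is π_D = (171 - 121 - q_D)q_D - (6q_D) = (50 - q_D)q_D - (6q_D).
∂π_D/∂q_D = 44 - 2q_D = 0, so q_D = 22.

22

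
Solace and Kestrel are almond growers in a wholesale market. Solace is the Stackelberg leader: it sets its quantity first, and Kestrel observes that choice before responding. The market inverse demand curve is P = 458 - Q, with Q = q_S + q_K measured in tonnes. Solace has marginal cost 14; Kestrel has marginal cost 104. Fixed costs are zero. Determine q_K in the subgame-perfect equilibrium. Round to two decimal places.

Solve by backward induction. Given q_S, the follower Kestrel maximises π_K = (458 - q_S - q_K)q_K - 104q_K.
∂π_K/∂q_K = 354 - q_S - 2q_K = 0 gives the reaction function q_K = (354 - q_S)/2.
Solace substitutes q_K(q_S) into its own profit: π_S = q_S(458 - q_S - (354 - q_S)/2) - 14q_S = (281 - (1/2)q_S)q_S - 14q_S.
Leader FOC: 267 - q_S = 0, so q_S = 267.
Then q_K = (354 - 267)/2 = 87/2.

43.50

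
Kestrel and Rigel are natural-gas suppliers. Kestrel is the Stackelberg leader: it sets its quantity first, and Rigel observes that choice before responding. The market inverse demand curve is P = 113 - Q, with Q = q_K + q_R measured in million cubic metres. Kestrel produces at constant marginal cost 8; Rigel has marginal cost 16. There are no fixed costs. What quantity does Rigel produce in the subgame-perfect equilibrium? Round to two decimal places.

20.25

Solve by backward induction. Given q_K, the follower Rigel maximises π_R = (113 - q_K - q_R)q_R - 16q_R.
∂π_R/∂q_R = 97 - q_K - 2q_R = 0 gives the reaction function q_R = (97 - q_K)/2.
The leader anticipates this reaction. Substituting into P = 113 - Q gives P = 129/2 - (1/2)q_K, so π_K = (129/2 - (1/2)q_K)q_K - 8q_K.
Leader FOC: 113/2 - q_K = 0, so q_K = 113/2.
Then q_R = (97 - 113/2)/2 = 81/4.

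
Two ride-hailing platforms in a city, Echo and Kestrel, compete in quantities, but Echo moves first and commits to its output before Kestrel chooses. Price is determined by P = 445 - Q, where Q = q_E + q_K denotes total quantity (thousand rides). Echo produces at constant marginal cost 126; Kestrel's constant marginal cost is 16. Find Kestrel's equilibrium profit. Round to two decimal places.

The follower Kestrel best-responds to any q_E: π_K = (445 - Q)q_K - 16q_K.
Setting the follower's marginal profit to zero, 429 - q_E - 2q_K = 0, i.e. q_K = (429 - q_E)/2.
Echo substitutes q_K(q_E) into its own profit: π_E = q_E(445 - q_E - (429 - q_E)/2) - 126q_E = (461/2 - (1/2)q_E)q_E - 126q_E.
Leader FOC: 209/2 - q_E = 0, so q_E = 209/2.
Then q_K = (429 - 209/2)/2 = 649/4.
Price P = 445 - 1067/4 = 713/4.
Kestrel's profit: (713/4 - 16)·(649/4) = 26325.0625.

26325.06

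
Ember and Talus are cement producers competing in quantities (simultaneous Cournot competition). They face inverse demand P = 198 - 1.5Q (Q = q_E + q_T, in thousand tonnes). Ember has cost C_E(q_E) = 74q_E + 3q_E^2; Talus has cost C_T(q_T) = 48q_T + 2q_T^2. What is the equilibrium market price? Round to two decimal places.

153.38

Ember's profit: π_E = (198 - 1.5Q)q_E - (74q_E + 3q_E²). Setting ∂π_E/∂q_E = 0: 124 - 9q_E - (3/2)(q_T) = 0.
Talus's profit: π_T = (198 - 1.5Q)q_T - (48q_T + 2q_T²). Setting ∂π_T/∂q_T = 0: 150 - 7q_T - (3/2)(q_E) = 0.
Best responses: q_E = (124 - (3/2)q_T)/9, q_T = (150 - (3/2)q_E)/7.
Solving the pair: q_E = 10.5844, q_T = 1552/81.
Total output Q = 29.7449, so price P = 198 - (3/2)·29.7449 = 153.3827.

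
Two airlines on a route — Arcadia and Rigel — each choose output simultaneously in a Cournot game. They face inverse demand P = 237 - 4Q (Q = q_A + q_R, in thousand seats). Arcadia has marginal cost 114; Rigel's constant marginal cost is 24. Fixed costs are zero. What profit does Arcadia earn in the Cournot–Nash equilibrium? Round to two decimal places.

Arcadia's profit: π_A = (237 - 4Q)q_A - (114q_A). Setting ∂π_A/∂q_A = 0: 123 - 8q_A - 4(q_R) = 0.
Rigel's first-order condition: 213 - 8q_R - 4(q_A) = 0.
Best responses: q_A = (123 - 4q_R)/8, q_R = (213 - 4q_A)/8.
Substituting one into the other gives q_A = 11/4 and q_R = 101/4.
Price P = 237 - 4·28 = 125.
Arcadia's profit: (125 - 114)·(11/4) = 121/4.

30.25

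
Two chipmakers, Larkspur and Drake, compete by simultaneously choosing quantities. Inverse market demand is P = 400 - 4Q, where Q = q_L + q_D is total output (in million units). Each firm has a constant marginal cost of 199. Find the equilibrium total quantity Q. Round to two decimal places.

33.50

Each firm earns π_i = (400 - 4Q)q_i - 199q_i.
First-order condition (treating rivals' output as given): 201 - 8q_i - 4q_j = 0.
By symmetry each firm produces the same amount; substituting q_j = q_i yields q_i = 201/12 = 67/4.
Total output Q = 67/4 + 67/4 = 67/2.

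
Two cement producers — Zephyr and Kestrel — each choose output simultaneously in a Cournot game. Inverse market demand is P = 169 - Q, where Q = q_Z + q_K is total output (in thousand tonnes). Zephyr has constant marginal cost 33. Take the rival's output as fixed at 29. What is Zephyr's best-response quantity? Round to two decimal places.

With the rival's output fixed at 29, Zephyr's profit is π_Z = (169 - 29 - q_Z)q_Z - (33q_Z) = (140 - q_Z)q_Z - (33q_Z).
∂π_Z/∂q_Z = 107 - 2q_Z = 0, so q_Z = 107/2.

53.50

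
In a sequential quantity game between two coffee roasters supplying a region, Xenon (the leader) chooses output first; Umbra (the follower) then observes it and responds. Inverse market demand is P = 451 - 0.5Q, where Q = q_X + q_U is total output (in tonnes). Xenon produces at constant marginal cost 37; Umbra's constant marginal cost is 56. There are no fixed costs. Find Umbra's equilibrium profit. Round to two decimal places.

15931.13

The follower Umbra best-responds to any q_X: π_U = (451 - 0.5Q)q_U - 56q_U.
Setting the follower's marginal profit to zero, 395 - (1/2)q_X - q_U = 0, i.e. q_U = (395 - (1/2)q_X).
The leader anticipates this reaction. Substituting into P = 451 - 0.5Q gives P = 507/2 - (1/4)q_X, so π_X = (507/2 - (1/4)q_X)q_X - 37q_X.
The leader's first-order condition 433/2 - (1/2)q_X = 0 yields q_X = 433.
Then q_U = (395 - (1/2)·433) = 357/2.
Price P = 451 - (1/2)·(1223/2) = 581/4.
Umbra's profit: (581/4 - 56)·(357/2) = 15931.1250.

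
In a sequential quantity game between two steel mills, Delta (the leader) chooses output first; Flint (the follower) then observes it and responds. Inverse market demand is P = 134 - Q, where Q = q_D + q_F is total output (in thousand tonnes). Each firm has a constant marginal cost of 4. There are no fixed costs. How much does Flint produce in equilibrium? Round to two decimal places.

32.50

The follower Flint best-responds to any q_D: π_F = (134 - Q)q_F - 4q_F.
∂π_F/∂q_F = 130 - q_D - 2q_F = 0 gives the reaction function q_F = (130 - q_D)/2.
Delta substitutes q_F(q_D) into its own profit: π_D = q_D(134 - q_D - (130 - q_D)/2) - 4q_D = (69 - (1/2)q_D)q_D - 4q_D.
Maximising: ∂π_D/∂q_D = 65 - q_D = 0, giving q_D = 65.
Then q_F = (130 - 65)/2 = 65/2.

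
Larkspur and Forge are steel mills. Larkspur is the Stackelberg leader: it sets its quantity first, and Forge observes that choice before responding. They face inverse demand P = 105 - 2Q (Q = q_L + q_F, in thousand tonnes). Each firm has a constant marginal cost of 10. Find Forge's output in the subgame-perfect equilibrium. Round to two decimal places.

11.88

Solve by backward induction. Given q_L, the follower Forge maximises π_F = (105 - 2q_L - 2q_F)q_F - 10q_F.
∂π_F/∂q_F = 95 - 2q_L - 4q_F = 0 gives the reaction function q_F = (95 - 2q_L)/4.
Larkspur substitutes q_F(q_L) into its own profit: π_L = q_L(105 - 2q_L - (95 - 2q_L)/2) - 10q_L = (115/2 - q_L)q_L - 10q_L.
Maximising: ∂π_L/∂q_L = 95/2 - 2q_L = 0, giving q_L = 95/4.
Then q_F = (95 - 2·(95/4))/4 = 95/8.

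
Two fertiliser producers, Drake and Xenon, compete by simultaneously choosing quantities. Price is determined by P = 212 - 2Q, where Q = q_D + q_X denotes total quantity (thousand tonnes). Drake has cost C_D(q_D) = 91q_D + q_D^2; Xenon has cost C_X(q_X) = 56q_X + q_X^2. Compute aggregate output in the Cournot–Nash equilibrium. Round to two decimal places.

Drake's profit: π_D = (212 - 2Q)q_D - (91q_D + q_D²). Setting ∂π_D/∂q_D = 0: 121 - 6q_D - 2(q_X) = 0.
Xenon's profit: π_X = (212 - 2Q)q_X - (56q_X + q_X²). Setting ∂π_X/∂q_X = 0: 156 - 6q_X - 2(q_D) = 0.
So q_D = (121 - 2q_X)/6 and q_X = (156 - 2q_D)/6.
Substituting one into the other gives q_D = 207/16 and q_X = 347/16.
Total output Q = 207/16 + 347/16 = 277/8.

34.63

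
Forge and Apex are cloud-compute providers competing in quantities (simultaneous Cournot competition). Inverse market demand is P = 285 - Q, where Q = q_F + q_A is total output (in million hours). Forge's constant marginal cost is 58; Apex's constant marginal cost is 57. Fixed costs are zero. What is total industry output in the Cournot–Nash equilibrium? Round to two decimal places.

151.67

Forge's profit: π_F = (285 - Q)q_F - (58q_F). Setting ∂π_F/∂q_F = 0: 227 - 2q_F - (q_A) = 0.
Apex's profit: π_A = (285 - Q)q_A - (57q_A). Setting ∂π_A/∂q_A = 0: 228 - 2q_A - (q_F) = 0.
So q_F = (227 - q_A)/2 and q_A = (228 - q_F)/2.
Solving the pair: q_F = 226/3, q_A = 229/3.
Total output Q = 226/3 + 229/3 = 455/3.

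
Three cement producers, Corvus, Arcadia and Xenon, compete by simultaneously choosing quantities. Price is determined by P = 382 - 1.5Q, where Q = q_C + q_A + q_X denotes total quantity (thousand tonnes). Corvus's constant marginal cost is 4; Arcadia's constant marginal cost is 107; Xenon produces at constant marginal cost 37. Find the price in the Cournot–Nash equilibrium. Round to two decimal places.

132.50

Corvus's profit: π_C = (382 - 1.5Q)q_C - (4q_C). Setting ∂π_C/∂q_C = 0: 378 - 3q_C - (3/2)(q_A + q_X) = 0.
Arcadia's profit: π_A = (382 - 1.5Q)q_A - (107q_A). Setting ∂π_A/∂q_A = 0: 275 - 3q_A - (3/2)(q_C + q_X) = 0.
Xenon's profit: π_X = (382 - 1.5Q)q_X - (37q_X). Setting ∂π_X/∂q_X = 0: 345 - 3q_X - (3/2)(q_C + q_A) = 0.
Adding the 3 conditions: 998 − 3Q − 3Q = 0, i.e. Q = 499/3.
Back-substituting: q_C = (378 − 499/2)/(3/2) = 257/3, q_A = (275 − 499/2)/(3/2) = 17, q_X = (345 − 499/2)/(3/2) = 191/3.
Total output Q = 499/3, so price P = 382 - (3/2)·(499/3) = 265/2.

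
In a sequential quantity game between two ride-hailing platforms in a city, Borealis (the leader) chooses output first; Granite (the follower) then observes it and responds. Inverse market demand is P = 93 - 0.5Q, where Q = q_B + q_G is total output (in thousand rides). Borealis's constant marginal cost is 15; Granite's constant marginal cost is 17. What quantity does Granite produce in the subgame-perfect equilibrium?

The follower Granite best-responds to any q_B: π_G = (93 - 0.5Q)q_G - 17q_G.
Setting the follower's marginal profit to zero, 76 - (1/2)q_B - q_G = 0, i.e. q_G = (76 - (1/2)q_B).
Borealis substitutes q_G(q_B) into its own profit: π_B = q_B(93 - (1/2)q_B - (76 - (1/2)q_B)/2) - 15q_B = (55 - (1/4)q_B)q_B - 15q_B.
Leader FOC: 40 - (1/2)q_B = 0, so q_B = 80.
Then q_G = (76 - (1/2)·80) = 36.

36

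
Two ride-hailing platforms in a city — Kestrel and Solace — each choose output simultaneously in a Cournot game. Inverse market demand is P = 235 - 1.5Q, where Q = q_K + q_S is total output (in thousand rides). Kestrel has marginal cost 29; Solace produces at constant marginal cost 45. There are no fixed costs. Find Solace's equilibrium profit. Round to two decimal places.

2242.67

Kestrel's profit: π_K = (235 - 1.5Q)q_K - (29q_K). Setting ∂π_K/∂q_K = 0: 206 - 3q_K - (3/2)(q_S) = 0.
Solace's first-order condition: 190 - 3q_S - (3/2)(q_K) = 0.
Best responses: q_K = (206 - (3/2)q_S)/3, q_S = (190 - (3/2)q_K)/3.
Solving the pair: q_K = 148/3, q_S = 116/3.
Price P = 235 - (3/2)·88 = 103.
Solace's profit: (103 - 45)·(116/3) = 2242.6667.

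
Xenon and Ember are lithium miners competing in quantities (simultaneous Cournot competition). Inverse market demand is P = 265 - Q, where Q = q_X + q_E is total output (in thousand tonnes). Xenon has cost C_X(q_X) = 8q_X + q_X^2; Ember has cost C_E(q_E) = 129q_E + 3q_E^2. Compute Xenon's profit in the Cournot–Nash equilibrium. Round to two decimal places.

Xenon's profit: π_X = (265 - Q)q_X - (8q_X + q_X²). Setting ∂π_X/∂q_X = 0: 257 - 4q_X - (q_E) = 0.
Ember's profit: π_E = (265 - Q)q_E - (129q_E + 3q_E²). Setting ∂π_E/∂q_E = 0: 136 - 8q_E - (q_X) = 0.
So q_X = (257 - q_E)/4 and q_E = (136 - q_X)/8.
Solving the pair: q_X = 1920/31, q_E = 287/31.
Price P = 265 - 71.1935 = 193.8065.
Xenon's profit: 193.8065·(1920/31) - 8·(1920/31) - (1920/31)² = 7672.0083.

7672.01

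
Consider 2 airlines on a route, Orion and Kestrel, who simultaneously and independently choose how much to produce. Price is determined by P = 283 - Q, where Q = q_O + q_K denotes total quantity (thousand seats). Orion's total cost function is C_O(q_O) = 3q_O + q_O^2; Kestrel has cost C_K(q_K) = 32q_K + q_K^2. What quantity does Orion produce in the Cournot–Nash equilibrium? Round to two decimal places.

Orion's profit: π_O = (283 - Q)q_O - (3q_O + q_O²). Setting ∂π_O/∂q_O = 0: 280 - 4q_O - (q_K) = 0.
Kestrel's profit: π_K = (283 - Q)q_K - (32q_K + q_K²). Setting ∂π_K/∂q_K = 0: 251 - 4q_K - (q_O) = 0.
So q_O = (280 - q_K)/4 and q_K = (251 - q_O)/4.
Solving the pair: q_O = 869/15, q_K = 724/15.

57.93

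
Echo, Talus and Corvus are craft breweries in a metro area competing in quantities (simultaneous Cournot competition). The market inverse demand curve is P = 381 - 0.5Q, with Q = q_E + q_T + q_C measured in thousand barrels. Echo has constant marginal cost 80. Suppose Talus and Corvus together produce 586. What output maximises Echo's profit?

With rivals' combined output fixed at 586, Echo's profit is π_E = (381 - (1/2)·586 - (1/2)q_E)q_E - (80q_E) = (88 - (1/2)q_E)q_E - (80q_E).
∂π_E/∂q_E = 8 - q_E = 0, so q_E = 8.

8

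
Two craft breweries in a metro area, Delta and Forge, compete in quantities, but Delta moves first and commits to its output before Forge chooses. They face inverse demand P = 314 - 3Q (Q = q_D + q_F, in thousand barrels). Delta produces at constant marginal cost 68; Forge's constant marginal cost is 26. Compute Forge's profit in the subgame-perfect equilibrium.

2883

Solve by backward induction. Given q_D, the follower Forge maximises π_F = (314 - 3q_D - 3q_F)q_F - 26q_F.
Follower FOC: 288 - 3q_D - 6q_F = 0, so q_F(q_D) = (288 - 3q_D)/6.
The leader anticipates this reaction. Substituting into P = 314 - 3Q gives P = 170 - (3/2)q_D, so π_D = (170 - (3/2)q_D)q_D - 68q_D.
Leader FOC: 102 - 3q_D = 0, so q_D = 34.
Then q_F = (288 - 3·34)/6 = 31.
Price P = 314 - 3·65 = 119.
Forge's profit: (119 - 26)·31 = 2883.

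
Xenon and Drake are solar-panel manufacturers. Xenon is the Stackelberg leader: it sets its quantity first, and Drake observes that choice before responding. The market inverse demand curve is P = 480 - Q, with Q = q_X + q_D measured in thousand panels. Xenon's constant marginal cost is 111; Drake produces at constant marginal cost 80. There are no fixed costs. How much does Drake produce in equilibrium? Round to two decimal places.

115.50

Solve by backward induction. Given q_X, the follower Drake maximises π_D = (480 - q_X - q_D)q_D - 80q_D.
∂π_D/∂q_D = 400 - q_X - 2q_D = 0 gives the reaction function q_D = (400 - q_X)/2.
Xenon substitutes q_D(q_X) into its own profit: π_X = q_X(480 - q_X - (400 - q_X)/2) - 111q_X = (280 - (1/2)q_X)q_X - 111q_X.
The leader's first-order condition 169 - q_X = 0 yields q_X = 169.
Then q_D = (400 - 169)/2 = 231/2.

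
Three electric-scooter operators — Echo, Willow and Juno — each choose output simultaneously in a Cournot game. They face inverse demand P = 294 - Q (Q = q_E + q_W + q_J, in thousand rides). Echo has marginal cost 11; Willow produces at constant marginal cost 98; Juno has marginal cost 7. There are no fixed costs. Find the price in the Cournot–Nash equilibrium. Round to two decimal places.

102.50

Echo's profit: π_E = (294 - Q)q_E - (11q_E). Setting ∂π_E/∂q_E = 0: 283 - 2q_E - (q_W + q_J) = 0.
Willow's first-order condition: 196 - 2q_W - (q_E + q_J) = 0.
Juno's profit: π_J = (294 - Q)q_J - (7q_J). Setting ∂π_J/∂q_J = 0: 287 - 2q_J - (q_E + q_W) = 0.
Summing all 3 equations gives 766 − 4Q = 0, hence Q = 383/2.
Back-substituting: q_E = (283 − 383/2) = 183/2, q_W = (196 − 383/2) = 9/2, q_J = (287 − 383/2) = 191/2.
Total output Q = 383/2, so price P = 294 - 383/2 = 205/2.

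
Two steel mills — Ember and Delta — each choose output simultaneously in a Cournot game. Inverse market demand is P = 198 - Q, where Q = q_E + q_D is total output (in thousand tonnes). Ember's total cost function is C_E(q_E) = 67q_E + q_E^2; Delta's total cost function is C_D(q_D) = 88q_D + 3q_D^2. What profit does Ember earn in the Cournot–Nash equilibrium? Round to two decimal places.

Ember's profit: π_E = (198 - Q)q_E - (67q_E + q_E²). Setting ∂π_E/∂q_E = 0: 131 - 4q_E - (q_D) = 0.
Delta's first-order condition: 110 - 8q_D - (q_E) = 0.
So q_E = (131 - q_D)/4 and q_D = (110 - q_E)/8.
Substituting one into the other gives q_E = 938/31 and q_D = 309/31.
Price P = 198 - 1247/31 = 157.7742.
Ember's profit: 157.7742·(938/31) - 67·(938/31) - (938/31)² = 1831.1009.

1831.10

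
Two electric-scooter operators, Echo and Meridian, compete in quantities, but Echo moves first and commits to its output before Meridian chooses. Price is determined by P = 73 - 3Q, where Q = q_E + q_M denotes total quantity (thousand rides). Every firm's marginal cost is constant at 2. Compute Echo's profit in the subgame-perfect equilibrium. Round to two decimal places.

210.04

The follower Meridian best-responds to any q_E: π_M = (73 - 3Q)q_M - 2q_M.
∂π_M/∂q_M = 71 - 3q_E - 6q_M = 0 gives the reaction function q_M = (71 - 3q_E)/6.
The leader anticipates this reaction. Substituting into P = 73 - 3Q gives P = 75/2 - (3/2)q_E, so π_E = (75/2 - (3/2)q_E)q_E - 2q_E.
Leader FOC: 71/2 - 3q_E = 0, so q_E = 71/6.
Then q_M = (71 - 3·(71/6))/6 = 71/12.
Price P = 73 - 3·(71/4) = 79/4.
Echo's profit: (79/4 - 2)·(71/6) = 210.0417.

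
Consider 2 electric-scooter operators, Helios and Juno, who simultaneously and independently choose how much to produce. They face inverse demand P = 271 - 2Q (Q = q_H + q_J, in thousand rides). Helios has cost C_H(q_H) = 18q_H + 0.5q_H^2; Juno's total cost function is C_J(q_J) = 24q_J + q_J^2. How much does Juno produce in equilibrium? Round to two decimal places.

28.04

Helios's profit: π_H = (271 - 2Q)q_H - (18q_H + (1/2)q_H²). Setting ∂π_H/∂q_H = 0: 253 - 5q_H - 2(q_J) = 0.
Juno's first-order condition: 247 - 6q_J - 2(q_H) = 0.
So q_H = (253 - 2q_J)/5 and q_J = (247 - 2q_H)/6.
Substituting one into the other gives q_H = 512/13 and q_J = 729/26.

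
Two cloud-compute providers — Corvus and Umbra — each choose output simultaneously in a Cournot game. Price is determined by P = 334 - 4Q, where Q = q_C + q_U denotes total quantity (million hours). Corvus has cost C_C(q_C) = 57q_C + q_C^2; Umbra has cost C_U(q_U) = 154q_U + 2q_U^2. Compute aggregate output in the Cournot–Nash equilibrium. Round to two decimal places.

Corvus's profit: π_C = (334 - 4Q)q_C - (57q_C + q_C²). Setting ∂π_C/∂q_C = 0: 277 - 10q_C - 4(q_U) = 0.
Umbra's profit: π_U = (334 - 4Q)q_U - (154q_U + 2q_U²). Setting ∂π_U/∂q_U = 0: 180 - 12q_U - 4(q_C) = 0.
Best responses: q_C = (277 - 4q_U)/10, q_U = (180 - 4q_C)/12.
Substituting one into the other gives q_C = 651/26 and q_U = 173/26.
Total output Q = 651/26 + 173/26 = 412/13.

31.69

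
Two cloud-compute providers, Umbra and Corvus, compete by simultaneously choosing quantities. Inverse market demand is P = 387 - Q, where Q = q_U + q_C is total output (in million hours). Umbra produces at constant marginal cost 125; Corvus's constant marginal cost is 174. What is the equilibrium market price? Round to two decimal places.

228.67

Umbra's profit: π_U = (387 - Q)q_U - (125q_U). Setting ∂π_U/∂q_U = 0: 262 - 2q_U - (q_C) = 0.
Corvus's first-order condition: 213 - 2q_C - (q_U) = 0.
Best responses: q_U = (262 - q_C)/2, q_C = (213 - q_U)/2.
Solving the pair: q_U = 311/3, q_C = 164/3.
Total output Q = 475/3, so price P = 387 - 475/3 = 686/3.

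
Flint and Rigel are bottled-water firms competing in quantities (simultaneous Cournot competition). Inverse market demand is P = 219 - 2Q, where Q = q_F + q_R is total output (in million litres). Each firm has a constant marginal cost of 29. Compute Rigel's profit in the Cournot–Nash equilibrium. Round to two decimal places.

2005.56

Each firm earns π_i = (219 - 2Q)q_i - 29q_i.
First-order condition (treating rivals' output as given): 190 - 4q_i - 2q_j = 0.
With identical firms every q_j equals q_i, so q_j = q_i and 190 = 6q_i, giving q_i = 95/3.
Price P = 219 - 2·(190/3) = 277/3.
Rigel's profit: (277/3 - 29)·(95/3) = 2005.5556.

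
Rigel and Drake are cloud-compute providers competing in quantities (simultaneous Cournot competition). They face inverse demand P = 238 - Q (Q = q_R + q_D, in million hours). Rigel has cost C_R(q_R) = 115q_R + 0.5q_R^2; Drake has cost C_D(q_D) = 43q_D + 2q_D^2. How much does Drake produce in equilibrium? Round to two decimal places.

Rigel's profit: π_R = (238 - Q)q_R - (115q_R + (1/2)q_R²). Setting ∂π_R/∂q_R = 0: 123 - 3q_R - (q_D) = 0.
Drake's first-order condition: 195 - 6q_D - (q_R) = 0.
Best responses: q_R = (123 - q_D)/3, q_D = (195 - q_R)/6.
Substituting one into the other gives q_R = 543/17 and q_D = 462/17.

27.18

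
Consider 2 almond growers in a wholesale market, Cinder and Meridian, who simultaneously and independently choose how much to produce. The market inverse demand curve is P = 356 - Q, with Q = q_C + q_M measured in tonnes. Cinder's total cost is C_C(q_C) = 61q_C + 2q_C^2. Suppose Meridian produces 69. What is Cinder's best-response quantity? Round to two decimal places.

37.67

With the rival's output fixed at 69, Cinder's profit is π_C = (356 - 69 - q_C)q_C - (61q_C + 2q_C²) = (287 - q_C)q_C - (61q_C + 2q_C²).
∂π_C/∂q_C = 226 - 6q_C = 0, so q_C = 113/3.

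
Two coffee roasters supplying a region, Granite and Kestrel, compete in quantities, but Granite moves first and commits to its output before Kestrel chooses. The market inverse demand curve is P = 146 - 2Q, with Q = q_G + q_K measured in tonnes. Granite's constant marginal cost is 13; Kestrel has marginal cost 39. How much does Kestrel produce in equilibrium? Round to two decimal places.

6.88

Solve by backward induction. Given q_G, the follower Kestrel maximises π_K = (146 - 2q_G - 2q_K)q_K - 39q_K.
∂π_K/∂q_K = 107 - 2q_G - 4q_K = 0 gives the reaction function q_K = (107 - 2q_G)/4.
Granite substitutes q_K(q_G) into its own profit: π_G = q_G(146 - 2q_G - (107 - 2q_G)/2) - 13q_G = (185/2 - q_G)q_G - 13q_G.
Maximising: ∂π_G/∂q_G = 159/2 - 2q_G = 0, giving q_G = 159/4.
Then q_K = (107 - 2·(159/4))/4 = 55/8.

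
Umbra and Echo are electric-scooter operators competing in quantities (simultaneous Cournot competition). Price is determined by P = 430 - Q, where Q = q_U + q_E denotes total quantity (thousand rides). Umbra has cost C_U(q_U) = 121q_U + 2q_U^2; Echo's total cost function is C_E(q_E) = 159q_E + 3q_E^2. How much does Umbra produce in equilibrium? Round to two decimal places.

Umbra's profit: π_U = (430 - Q)q_U - (121q_U + 2q_U²). Setting ∂π_U/∂q_U = 0: 309 - 6q_U - (q_E) = 0.
Echo's first-order condition: 271 - 8q_E - (q_U) = 0.
Rearranging gives the reaction functions q_U = (309 - q_E)/6 and q_E = (271 - q_U)/8.
Solving the pair: q_U = 46.8298, q_E = 1317/47.

46.83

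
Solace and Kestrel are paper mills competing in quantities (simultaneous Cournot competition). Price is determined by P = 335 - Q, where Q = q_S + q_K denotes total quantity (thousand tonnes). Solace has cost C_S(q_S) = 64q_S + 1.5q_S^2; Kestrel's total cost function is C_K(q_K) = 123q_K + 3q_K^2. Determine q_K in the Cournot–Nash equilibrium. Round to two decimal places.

Solace's profit: π_S = (335 - Q)q_S - (64q_S + (3/2)q_S²). Setting ∂π_S/∂q_S = 0: 271 - 5q_S - (q_K) = 0.
Kestrel's profit: π_K = (335 - Q)q_K - (123q_K + 3q_K²). Setting ∂π_K/∂q_K = 0: 212 - 8q_K - (q_S) = 0.
Rearranging gives the reaction functions q_S = (271 - q_K)/5 and q_K = (212 - q_S)/8.
Solving the pair: q_S = 652/13, q_K = 263/13.

20.23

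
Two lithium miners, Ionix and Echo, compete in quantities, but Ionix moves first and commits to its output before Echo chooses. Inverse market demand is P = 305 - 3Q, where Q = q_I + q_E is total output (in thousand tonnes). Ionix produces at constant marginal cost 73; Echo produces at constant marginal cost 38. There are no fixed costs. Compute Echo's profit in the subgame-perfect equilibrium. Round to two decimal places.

The follower Echo best-responds to any q_I: π_E = (305 - 3Q)q_E - 38q_E.
Follower FOC: 267 - 3q_I - 6q_E = 0, so q_E(q_I) = (267 - 3q_I)/6.
The leader anticipates this reaction. Substituting into P = 305 - 3Q gives P = 343/2 - (3/2)q_I, so π_I = (343/2 - (3/2)q_I)q_I - 73q_I.
Leader FOC: 197/2 - 3q_I = 0, so q_I = 197/6.
Then q_E = (267 - 3·(197/6))/6 = 337/12.
Price P = 305 - 3·(731/12) = 489/4.
Echo's profit: (489/4 - 38)·(337/12) = 2366.0208.

2366.02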